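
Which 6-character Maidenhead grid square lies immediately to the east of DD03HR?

DD03ir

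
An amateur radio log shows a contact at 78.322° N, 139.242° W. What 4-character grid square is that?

Offset from 180°W / 90°S: lon 40.76°, lat 168.32°.
Field: 40.76/20 → 2 → C, 168.32/10 → 16 → Q; chars CQ.
Square: 0.76/2 → 0, 8.32/1 → 8; chars 08.

CQ08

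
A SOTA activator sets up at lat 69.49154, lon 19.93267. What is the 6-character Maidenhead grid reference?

JP99xl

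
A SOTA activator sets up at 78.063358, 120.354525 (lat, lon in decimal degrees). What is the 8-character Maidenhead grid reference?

PQ08eb25

Add 180° to longitude and 90° to latitude: 300.35452, 168.06336.
Field: lon ⌊300.35452/20⌋ = 15 → P; lat ⌊168.06336/10⌋ = 16 → Q.
Square: lon ⌊0.35452/2⌋ = 0; lat ⌊8.06336/1⌋ = 8.
Subsquare: lon ⌊0.35452/0.0833333⌋ = 4 → e; lat ⌊0.06336/0.0416667⌋ = 1 → b.
Extended square: lon ⌊0.02119/0.00833333⌋ = 2; lat ⌊0.02169/0.00416667⌋ = 5.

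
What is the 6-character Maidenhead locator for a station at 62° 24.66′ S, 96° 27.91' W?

EC17so

Shift to the Maidenhead origin (180°W, 90°S): lon 83.5348, lat 27.5890.
Field: 83.5348/20 → 4 → E, 27.5890/10 → 2 → C; chars EC.
Square: 3.5348/2 → 1, 7.5890/1 → 7; chars 17.
Subsquare: 1.5348/0.0833333 → 18 → s, 0.5890/0.0416667 → 14 → o; chars so.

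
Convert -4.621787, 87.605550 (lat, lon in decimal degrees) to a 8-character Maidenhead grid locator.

NI35tj20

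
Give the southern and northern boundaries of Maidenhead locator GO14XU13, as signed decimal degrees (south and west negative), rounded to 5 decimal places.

54.84583, 54.85000

Field G=6, O=14: +6·20° lon, +14·10° lat → SW at lon -60°, lat 50°.
Square 1, 4: +1·2° lon, +4·1° lat → SW at lon -58°, lat 54°.
Subsquare x=23, u=20: +23·0.0833333° lon, +20·0.0416667° lat → SW at lon -56.0833°, lat 54.8333°.
Extended square 1, 3: +1·0.00833333° lon, +3·0.00416667° lat → SW at lon -56.075°, lat 54.8458°.
Cell spans 0.00833333° lon × 0.00416667° lat.
south 54.84583, north 54.85000.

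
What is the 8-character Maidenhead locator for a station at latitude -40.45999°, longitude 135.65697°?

Shift to the Maidenhead origin (180°W, 90°S): lon 315.65697, lat 49.54001.
Field: 315.65697/20 → 15 → P, 49.54001/10 → 4 → E; chars PE.
Square: 15.65697/2 → 7, 9.54001/1 → 9; chars 79.
Subsquare: 1.65697/0.0833333 → 19 → t, 0.54001/0.0416667 → 12 → m; chars tm.
Extended square: 0.07364/0.00833333 → 8, 0.04001/0.00416667 → 9; chars 89.

PE79tm89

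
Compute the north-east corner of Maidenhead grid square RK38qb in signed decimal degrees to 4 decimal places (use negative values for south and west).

Field R=17, K=10: +17·20° lon, +10·10° lat → SW at lon 160°, lat 10°.
Square 3, 8: +3·2° lon, +8·1° lat → SW at lon 166°, lat 18°.
Subsquare q=16, b=1: +16·0.0833333° lon, +1·0.0416667° lat → SW at lon 167.333°, lat 18.0417°.
Cell spans 0.0833333° lon × 0.0416667° lat. NE corner is SW corner plus one full cell.
latitude 18.0833, longitude 167.4167.

18.0833, 167.4167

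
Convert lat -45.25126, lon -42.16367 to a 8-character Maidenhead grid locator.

Offset from 180°W / 90°S: lon 137.83633°, lat 44.74874°.
Field: 137.83633/20 → 6 → G, 44.74874/10 → 4 → E; chars GE.
Square: 17.83633/2 → 8, 4.74874/1 → 4; chars 84.
Subsquare: 1.83633/0.0833333 → 22 → w, 0.74874/0.0416667 → 17 → r; chars wr.
Extended square: 0.00300/0.00833333 → 0, 0.04041/0.00416667 → 9; chars 09.

GE84wr09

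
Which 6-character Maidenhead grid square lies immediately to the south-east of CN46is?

CN46jr

Longitude subsquare i = 8; +1 → 9 = j.
Latitude subsquare s = 18; −1 → 17 = r.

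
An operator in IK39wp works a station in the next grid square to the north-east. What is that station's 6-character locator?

IK39xq

Longitude subsquare w = 22; +1 → 23 = x.
Latitude subsquare p = 15; +1 → 16 = q.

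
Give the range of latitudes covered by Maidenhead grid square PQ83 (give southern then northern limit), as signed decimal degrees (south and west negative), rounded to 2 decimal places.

73.00, 74.00

Field P=15, Q=16: +15·20° lon, +16·10° lat → SW at lon 120°, lat 70°.
Square 8, 3: +8·2° lon, +3·1° lat → SW at lon 136°, lat 73°.
Cell spans 2° lon × 1° lat.
south 73.00, north 74.00.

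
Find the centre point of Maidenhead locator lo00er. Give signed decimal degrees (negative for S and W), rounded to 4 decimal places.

50.7292, 40.3750

Field L=11, O=14: +11·20° lon, +14·10° lat → SW at lon 40°, lat 50°.
Square 0, 0: +0·2° lon, +0·1° lat → SW at lon 40°, lat 50°.
Subsquare e=4, r=17: +4·0.0833333° lon, +17·0.0416667° lat → SW at lon 40.3333°, lat 50.7083°.
Cell spans 0.0833333° lon × 0.0416667° lat. Centre is SW corner plus half of each.
latitude 50.7292, longitude 40.3750.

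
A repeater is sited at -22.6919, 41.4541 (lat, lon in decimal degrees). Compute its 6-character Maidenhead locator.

LG07rh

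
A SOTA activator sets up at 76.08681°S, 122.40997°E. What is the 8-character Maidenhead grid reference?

Offset from 180°W / 90°S: lon 302.40997°, lat 13.91319°.
Field: 302.40997/20 → 15 → P, 13.91319/10 → 1 → B; chars PB.
Square: 2.40997/2 → 1, 3.91319/1 → 3; chars 13.
Subsquare: 0.40997/0.0833333 → 4 → e, 0.91319/0.0416667 → 21 → v; chars ev.
Extended square: 0.07664/0.00833333 → 9, 0.03819/0.00416667 → 9; chars 99.

PB13ev99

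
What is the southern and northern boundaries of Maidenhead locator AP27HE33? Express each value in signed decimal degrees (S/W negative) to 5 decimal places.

Field A=0, P=15: +0·20° lon, +15·10° lat → SW at lon -180°, lat 60°.
Square 2, 7: +2·2° lon, +7·1° lat → SW at lon -176°, lat 67°.
Subsquare h=7, e=4: +7·0.0833333° lon, +4·0.0416667° lat → SW at lon -175.417°, lat 67.1667°.
Extended square 3, 3: +3·0.00833333° lon, +3·0.00416667° lat → SW at lon -175.392°, lat 67.1792°.
Cell spans 0.00833333° lon × 0.00416667° lat.
south 67.17917, north 67.18333.

67.17917, 67.18333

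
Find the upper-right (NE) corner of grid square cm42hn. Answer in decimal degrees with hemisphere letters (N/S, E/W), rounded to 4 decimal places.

32.5833° N, 131.3333° W

Field C=2, M=12: +2·20° lon, +12·10° lat → SW at lon -140°, lat 30°.
Square 4, 2: +4·2° lon, +2·1° lat → SW at lon -132°, lat 32°.
Subsquare h=7, n=13: +7·0.0833333° lon, +13·0.0416667° lat → SW at lon -131.417°, lat 32.5417°.
Cell spans 0.0833333° lon × 0.0416667° lat. NE corner is SW corner plus one full cell.
latitude 32.5833° N, longitude 131.3333° W.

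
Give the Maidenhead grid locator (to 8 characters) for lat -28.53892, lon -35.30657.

Add 180° to longitude and 90° to latitude: 144.69343, 61.46108.
Field: 144.69343/20 → 7 → H, 61.46108/10 → 6 → G; chars HG.
Square: 4.69343/2 → 2, 1.46108/1 → 1; chars 21.
Subsquare: 0.69343/0.0833333 → 8 → i, 0.46108/0.0416667 → 11 → l; chars il.
Extended square: 0.02676/0.00833333 → 3, 0.00275/0.00416667 → 0; chars 30.

HG21il30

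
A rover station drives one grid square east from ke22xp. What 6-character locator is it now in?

Longitude subsquare x = 23; +1 → 24, wraps to 0 = a, carry into square.
Longitude square 2; +1 → 3.
The latitude characters are unchanged.

KE32ap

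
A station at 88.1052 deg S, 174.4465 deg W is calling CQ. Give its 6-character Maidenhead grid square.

AA21sv

Add 180° to longitude and 90° to latitude: 5.5535, 1.8948.
Field (20°×10°, letters A–R): 5.5535/20 → 0 → A, 1.8948/10 → 0 → A; chars AA.
Square (2°×1°, digits 0–9): 5.5535/2 → 2, 1.8948/1 → 1; chars 21.
Subsquare (5′×2.5′, letters a–x): 1.5535/0.0833333 → 18 → s, 0.8948/0.0416667 → 21 → v; chars sv.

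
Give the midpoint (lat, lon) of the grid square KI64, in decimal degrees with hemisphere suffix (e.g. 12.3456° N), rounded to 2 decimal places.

5.50° S, 33.00° E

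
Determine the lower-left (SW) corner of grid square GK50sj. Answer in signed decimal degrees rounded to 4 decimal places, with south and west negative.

10.3750, -48.5000

Field G=6, K=10: +6·20° lon, +10·10° lat → SW at lon -60°, lat 10°.
Square 5, 0: +5·2° lon, +0·1° lat → SW at lon -50°, lat 10°.
Subsquare s=18, j=9: +18·0.0833333° lon, +9·0.0416667° lat → SW at lon -48.5°, lat 10.375°.
latitude 10.3750, longitude -48.5000.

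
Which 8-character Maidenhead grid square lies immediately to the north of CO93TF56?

Latitude extended square 6; +1 → 7.
The longitude characters are unchanged.

CO93tf57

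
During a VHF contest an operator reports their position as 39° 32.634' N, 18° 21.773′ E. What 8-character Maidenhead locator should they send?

Add 180° to longitude and 90° to latitude: 198.36288, 129.54390.
Field: 198.36288/20 → 9 → J, 129.54390/10 → 12 → M; chars JM.
Square: 18.36288/2 → 9, 9.54390/1 → 9; chars 99.
Subsquare: 0.36288/0.0833333 → 4 → e, 0.54390/0.0416667 → 13 → n; chars en.
Extended square: 0.02955/0.00833333 → 3, 0.00223/0.00416667 → 0; chars 30.

JM99en30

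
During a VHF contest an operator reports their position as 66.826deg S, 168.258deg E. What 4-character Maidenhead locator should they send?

RC43

Shift to the Maidenhead origin (180°W, 90°S): lon 348.26, lat 23.17.
Field: lon ⌊348.26/20⌋ = 17 → R; lat ⌊23.17/10⌋ = 2 → C.
Square: lon ⌊8.26/2⌋ = 4; lat ⌊3.17/1⌋ = 3.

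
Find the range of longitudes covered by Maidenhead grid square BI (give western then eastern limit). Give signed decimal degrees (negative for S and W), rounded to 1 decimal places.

Field B=1, I=8: +1·20° lon, +8·10° lat → SW at lon -160°, lat -10°.
Cell spans 20° lon × 10° lat.
west -160.0, east -140.0.

-160.0, -140.0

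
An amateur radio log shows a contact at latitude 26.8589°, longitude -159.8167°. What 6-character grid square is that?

BL06cu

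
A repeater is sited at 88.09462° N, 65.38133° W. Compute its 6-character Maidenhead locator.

FR78hc

Shift to the Maidenhead origin (180°W, 90°S): lon 114.6187, lat 178.0946.
Field (20°×10°, letters A–R): 114.6187/20 → 5 → F, 178.0946/10 → 17 → R; chars FR.
Square (2°×1°, digits 0–9): 14.6187/2 → 7, 8.0946/1 → 8; chars 78.
Subsquare (5′×2.5′, letters a–x): 0.6187/0.0833333 → 7 → h, 0.0946/0.0416667 → 2 → c; chars hc.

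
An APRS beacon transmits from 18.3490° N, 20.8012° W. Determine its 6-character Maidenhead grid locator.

HK98oi

Offset from 180°W / 90°S: lon 159.1988°, lat 108.3490°.
Field (20°×10°, letters A–R): lon ⌊159.1988/20⌋ = 7 → H; lat ⌊108.3490/10⌋ = 10 → K.
Square (2°×1°, digits 0–9): lon ⌊19.1988/2⌋ = 9; lat ⌊8.3490/1⌋ = 8.
Subsquare (5′×2.5′, letters a–x): lon ⌊1.1988/0.0833333⌋ = 14 → o; lat ⌊0.3490/0.0416667⌋ = 8 → i.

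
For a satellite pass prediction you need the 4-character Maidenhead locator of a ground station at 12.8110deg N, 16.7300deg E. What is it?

Offset from 180°W / 90°S: lon 196.73°, lat 102.81°.
Field: lon ⌊196.73/20⌋ = 9 → J; lat ⌊102.81/10⌋ = 10 → K.
Square: lon ⌊16.73/2⌋ = 8; lat ⌊2.81/1⌋ = 2.

JK82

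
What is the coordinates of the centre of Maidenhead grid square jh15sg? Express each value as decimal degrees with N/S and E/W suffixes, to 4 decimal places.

14.7292° S, 3.5417° E

Field J=9, H=7: +9·20° lon, +7·10° lat → SW at lon 0°, lat -20°.
Square 1, 5: +1·2° lon, +5·1° lat → SW at lon 2°, lat -15°.
Subsquare s=18, g=6: +18·0.0833333° lon, +6·0.0416667° lat → SW at lon 3.5°, lat -14.75°.
Cell spans 0.0833333° lon × 0.0416667° lat. Centre is SW corner plus half of each.
latitude 14.7292° S, longitude 3.5417° E.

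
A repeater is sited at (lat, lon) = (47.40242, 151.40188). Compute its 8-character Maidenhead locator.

QN57qj86

Shift to the Maidenhead origin (180°W, 90°S): lon 331.40188, lat 137.40242.
Field: lon ⌊331.40188/20⌋ = 16 → Q; lat ⌊137.40242/10⌋ = 13 → N.
Square: lon ⌊11.40188/2⌋ = 5; lat ⌊7.40242/1⌋ = 7.
Subsquare: lon ⌊1.40188/0.0833333⌋ = 16 → q; lat ⌊0.40242/0.0416667⌋ = 9 → j.
Extended square: lon ⌊0.06855/0.00833333⌋ = 8; lat ⌊0.02742/0.00416667⌋ = 6.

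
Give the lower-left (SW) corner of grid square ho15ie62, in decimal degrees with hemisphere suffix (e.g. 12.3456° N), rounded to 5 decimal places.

Field H=7, O=14: +7·20° lon, +14·10° lat → SW at lon -40°, lat 50°.
Square 1, 5: +1·2° lon, +5·1° lat → SW at lon -38°, lat 55°.
Subsquare i=8, e=4: +8·0.0833333° lon, +4·0.0416667° lat → SW at lon -37.3333°, lat 55.1667°.
Extended square 6, 2: +6·0.00833333° lon, +2·0.00416667° lat → SW at lon -37.2833°, lat 55.175°.
latitude 55.17500° N, longitude 37.28333° W.

55.17500° N, 37.28333° W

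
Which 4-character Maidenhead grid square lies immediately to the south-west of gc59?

Longitude square 5; −1 → 4.
Latitude square 9; −1 → 8.

GC48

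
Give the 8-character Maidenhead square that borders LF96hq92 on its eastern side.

Longitude extended square 9; +1 → 10, wraps to 0, carry into subsquare.
Longitude subsquare h = 7; +1 → 8 = i.
The latitude characters are unchanged.

LF96iq02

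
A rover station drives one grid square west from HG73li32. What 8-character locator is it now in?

Longitude extended square 3; −1 → 2.
The latitude characters are unchanged.

HG73li22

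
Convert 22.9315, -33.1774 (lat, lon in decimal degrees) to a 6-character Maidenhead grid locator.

HL32jw

Shift to the Maidenhead origin (180°W, 90°S): lon 146.8226, lat 112.9315.
Field: 146.8226/20 → 7 → H, 112.9315/10 → 11 → L; chars HL.
Square: 6.8226/2 → 3, 2.9315/1 → 2; chars 32.
Subsquare: 0.8226/0.0833333 → 9 → j, 0.9315/0.0416667 → 22 → w; chars jw.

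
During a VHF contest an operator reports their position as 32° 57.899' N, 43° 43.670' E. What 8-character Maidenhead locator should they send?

Offset from 180°W / 90°S: lon 223.72783°, lat 122.96498°.
Field: lon ⌊223.72783/20⌋ = 11 → L; lat ⌊122.96498/10⌋ = 12 → M.
Square: lon ⌊3.72783/2⌋ = 1; lat ⌊2.96498/1⌋ = 2.
Subsquare: lon ⌊1.72783/0.0833333⌋ = 20 → u; lat ⌊0.96498/0.0416667⌋ = 23 → x.
Extended square: lon ⌊0.06117/0.00833333⌋ = 7; lat ⌊0.00665/0.00416667⌋ = 1.

LM12ux71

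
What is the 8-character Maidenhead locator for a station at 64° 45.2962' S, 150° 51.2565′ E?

QC55kf28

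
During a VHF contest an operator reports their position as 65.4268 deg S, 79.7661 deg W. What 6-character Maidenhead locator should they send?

FC04cn

Add 180° to longitude and 90° to latitude: 100.2339, 24.5732.
Field: lon ⌊100.2339/20⌋ = 5 → F; lat ⌊24.5732/10⌋ = 2 → C.
Square: lon ⌊0.2339/2⌋ = 0; lat ⌊4.5732/1⌋ = 4.
Subsquare: lon ⌊0.2339/0.0833333⌋ = 2 → c; lat ⌊0.5732/0.0416667⌋ = 13 → n.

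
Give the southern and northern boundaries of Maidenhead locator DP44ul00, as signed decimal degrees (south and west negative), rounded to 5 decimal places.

64.45833, 64.46250

Field D=3, P=15: +3·20° lon, +15·10° lat → SW at lon -120°, lat 60°.
Square 4, 4: +4·2° lon, +4·1° lat → SW at lon -112°, lat 64°.
Subsquare u=20, l=11: +20·0.0833333° lon, +11·0.0416667° lat → SW at lon -110.333°, lat 64.4583°.
Extended square 0, 0: +0·0.00833333° lon, +0·0.00416667° lat → SW at lon -110.333°, lat 64.4583°.
Cell spans 0.00833333° lon × 0.00416667° lat.
south 64.45833, north 64.46250.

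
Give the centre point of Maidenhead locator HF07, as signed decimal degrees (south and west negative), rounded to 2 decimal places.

-32.50, -39.00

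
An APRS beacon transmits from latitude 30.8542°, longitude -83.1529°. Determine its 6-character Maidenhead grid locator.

Offset from 180°W / 90°S: lon 96.8471°, lat 120.8542°.
Field (20°×10°, letters A–R): lon ⌊96.8471/20⌋ = 4 → E; lat ⌊120.8542/10⌋ = 12 → M.
Square (2°×1°, digits 0–9): lon ⌊16.8471/2⌋ = 8; lat ⌊0.8542/1⌋ = 0.
Subsquare (5′×2.5′, letters a–x): lon ⌊0.8471/0.0833333⌋ = 10 → k; lat ⌊0.8542/0.0416667⌋ = 20 → u.

EM80ku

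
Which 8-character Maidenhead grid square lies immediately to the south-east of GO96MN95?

Longitude extended square 9; +1 → 10, wraps to 0, carry into subsquare.
Longitude subsquare m = 12; +1 → 13 = n.
Latitude extended square 5; −1 → 4.

GO96nn04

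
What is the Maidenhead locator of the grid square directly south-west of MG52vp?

Longitude subsquare v = 21; −1 → 20 = u.
Latitude subsquare p = 15; −1 → 14 = o.

MG52uo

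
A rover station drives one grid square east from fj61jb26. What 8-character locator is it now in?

FJ61jb36

Longitude extended square 2; +1 → 3.
The latitude characters are unchanged.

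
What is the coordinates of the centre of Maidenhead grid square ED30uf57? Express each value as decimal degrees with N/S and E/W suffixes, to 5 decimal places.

59.76042° S, 92.28750° W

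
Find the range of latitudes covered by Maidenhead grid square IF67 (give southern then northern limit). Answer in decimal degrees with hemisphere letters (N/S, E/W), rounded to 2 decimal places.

33.00° S, 32.00° S

Field I=8, F=5: +8·20° lon, +5·10° lat → SW at lon -20°, lat -40°.
Square 6, 7: +6·2° lon, +7·1° lat → SW at lon -8°, lat -33°.
Cell spans 2° lon × 1° lat.
south 33.00° S, north 32.00° S.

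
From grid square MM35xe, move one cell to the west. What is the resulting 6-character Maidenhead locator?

Longitude subsquare x = 23; −1 → 22 = w.
The latitude characters are unchanged.

MM35we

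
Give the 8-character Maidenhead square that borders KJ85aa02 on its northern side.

KJ85aa03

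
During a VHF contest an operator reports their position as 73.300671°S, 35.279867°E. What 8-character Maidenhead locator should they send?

Add 180° to longitude and 90° to latitude: 215.27987, 16.69933.
Field: lon ⌊215.27987/20⌋ = 10 → K; lat ⌊16.69933/10⌋ = 1 → B.
Square: lon ⌊15.27987/2⌋ = 7; lat ⌊6.69933/1⌋ = 6.
Subsquare: lon ⌊1.27987/0.0833333⌋ = 15 → p; lat ⌊0.69933/0.0416667⌋ = 16 → q.
Extended square: lon ⌊0.02987/0.00833333⌋ = 3; lat ⌊0.03266/0.00416667⌋ = 7.

KB76pq37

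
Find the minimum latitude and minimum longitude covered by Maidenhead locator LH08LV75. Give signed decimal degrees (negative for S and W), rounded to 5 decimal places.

Field L=11, H=7: +11·20° lon, +7·10° lat → SW at lon 40°, lat -20°.
Square 0, 8: +0·2° lon, +8·1° lat → SW at lon 40°, lat -12°.
Subsquare l=11, v=21: +11·0.0833333° lon, +21·0.0416667° lat → SW at lon 40.9167°, lat -11.125°.
Extended square 7, 5: +7·0.00833333° lon, +5·0.00416667° lat → SW at lon 40.975°, lat -11.1042°.
latitude -11.10417, longitude 40.97500.

-11.10417, 40.97500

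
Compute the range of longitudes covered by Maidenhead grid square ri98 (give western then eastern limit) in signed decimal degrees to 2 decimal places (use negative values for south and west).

178.00, 180.00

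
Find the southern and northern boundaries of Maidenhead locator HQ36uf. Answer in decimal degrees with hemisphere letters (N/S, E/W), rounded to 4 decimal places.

Field H=7, Q=16: +7·20° lon, +16·10° lat → SW at lon -40°, lat 70°.
Square 3, 6: +3·2° lon, +6·1° lat → SW at lon -34°, lat 76°.
Subsquare u=20, f=5: +20·0.0833333° lon, +5·0.0416667° lat → SW at lon -32.3333°, lat 76.2083°.
Cell spans 0.0833333° lon × 0.0416667° lat.
south 76.2083° N, north 76.2500° N.

76.2083° N, 76.2500° N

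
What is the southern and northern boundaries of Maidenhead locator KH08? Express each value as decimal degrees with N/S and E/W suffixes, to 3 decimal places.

12.000° S, 11.000° S

Field K=10, H=7: +10·20° lon, +7·10° lat → SW at lon 20°, lat -20°.
Square 0, 8: +0·2° lon, +8·1° lat → SW at lon 20°, lat -12°.
Cell spans 2° lon × 1° lat.
south 12.000° S, north 11.000° S.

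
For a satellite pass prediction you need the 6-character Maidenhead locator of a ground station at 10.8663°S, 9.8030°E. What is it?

Offset from 180°W / 90°S: lon 189.8030°, lat 79.1337°.
Field: 189.8030/20 → 9 → J, 79.1337/10 → 7 → H; chars JH.
Square: 9.8030/2 → 4, 9.1337/1 → 9; chars 49.
Subsquare: 1.8030/0.0833333 → 21 → v, 0.1337/0.0416667 → 3 → d; chars vd.

JH49vd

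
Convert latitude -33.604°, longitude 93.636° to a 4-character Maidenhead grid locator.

NF66

Add 180° to longitude and 90° to latitude: 273.64, 56.40.
Field: lon ⌊273.64/20⌋ = 13 → N; lat ⌊56.40/10⌋ = 5 → F.
Square: lon ⌊13.64/2⌋ = 6; lat ⌊6.40/1⌋ = 6.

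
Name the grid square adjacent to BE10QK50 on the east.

BE10qk60

Longitude extended square 5; +1 → 6.
The latitude characters are unchanged.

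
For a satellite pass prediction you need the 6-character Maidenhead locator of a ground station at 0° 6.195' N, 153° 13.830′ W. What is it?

BJ30jc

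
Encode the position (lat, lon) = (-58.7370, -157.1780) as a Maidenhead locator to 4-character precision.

BD11

Shift to the Maidenhead origin (180°W, 90°S): lon 22.82, lat 31.26.
Field: lon ⌊22.82/20⌋ = 1 → B; lat ⌊31.26/10⌋ = 3 → D.
Square: lon ⌊2.82/2⌋ = 1; lat ⌊1.26/1⌋ = 1.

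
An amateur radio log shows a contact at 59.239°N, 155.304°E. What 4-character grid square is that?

QO79

Add 180° to longitude and 90° to latitude: 335.30, 149.24.
Field (20°×10°, letters A–R): lon ⌊335.30/20⌋ = 16 → Q; lat ⌊149.24/10⌋ = 14 → O.
Square (2°×1°, digits 0–9): lon ⌊15.30/2⌋ = 7; lat ⌊9.24/1⌋ = 9.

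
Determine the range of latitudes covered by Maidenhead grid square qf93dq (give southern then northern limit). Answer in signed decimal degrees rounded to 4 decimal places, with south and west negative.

-36.3333, -36.2917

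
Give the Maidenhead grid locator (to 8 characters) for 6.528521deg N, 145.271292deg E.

QJ26pm26

Add 180° to longitude and 90° to latitude: 325.27129, 96.52852.
Field: 325.27129/20 → 16 → Q, 96.52852/10 → 9 → J; chars QJ.
Square: 5.27129/2 → 2, 6.52852/1 → 6; chars 26.
Subsquare: 1.27129/0.0833333 → 15 → p, 0.52852/0.0416667 → 12 → m; chars pm.
Extended square: 0.02129/0.00833333 → 2, 0.02852/0.00416667 → 6; chars 26.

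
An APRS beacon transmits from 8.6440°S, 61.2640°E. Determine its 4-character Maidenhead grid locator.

Add 180° to longitude and 90° to latitude: 241.26, 81.36.
Field (20°×10°, letters A–R): lon ⌊241.26/20⌋ = 12 → M; lat ⌊81.36/10⌋ = 8 → I.
Square (2°×1°, digits 0–9): lon ⌊1.26/2⌋ = 0; lat ⌊1.36/1⌋ = 1.

MI01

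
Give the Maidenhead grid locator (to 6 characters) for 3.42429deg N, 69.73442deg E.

MJ43uk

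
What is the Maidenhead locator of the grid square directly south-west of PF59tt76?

PF59tt65

Longitude extended square 7; −1 → 6.
Latitude extended square 6; −1 → 5.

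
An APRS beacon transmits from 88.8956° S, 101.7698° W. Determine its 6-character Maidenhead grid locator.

DA91cc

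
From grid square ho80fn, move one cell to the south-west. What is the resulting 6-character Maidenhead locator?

HO80em

Longitude subsquare f = 5; −1 → 4 = e.
Latitude subsquare n = 13; −1 → 12 = m.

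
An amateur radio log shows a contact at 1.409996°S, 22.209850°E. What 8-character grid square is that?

Shift to the Maidenhead origin (180°W, 90°S): lon 202.20985, lat 88.59000.
Field (20°×10°, letters A–R): 202.20985/20 → 10 → K, 88.59000/10 → 8 → I; chars KI.
Square (2°×1°, digits 0–9): 2.20985/2 → 1, 8.59000/1 → 8; chars 18.
Subsquare (5′×2.5′, letters a–x): 0.20985/0.0833333 → 2 → c, 0.59000/0.0416667 → 14 → o; chars co.
Extended square (30″×15″, digits 0–9): 0.04318/0.00833333 → 5, 0.00667/0.00416667 → 1; chars 51.

KI18co51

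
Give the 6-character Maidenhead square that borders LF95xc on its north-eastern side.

MF05ad

Longitude subsquare x = 23; +1 → 24, wraps to 0 = a, carry into square.
Longitude square 9; +1 → 10, wraps to 0, carry into field.
Longitude field L = 11; +1 → 12 = M.
Latitude subsquare c = 2; +1 → 3 = d.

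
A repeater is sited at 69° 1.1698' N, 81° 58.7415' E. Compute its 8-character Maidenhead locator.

Add 180° to longitude and 90° to latitude: 261.97902, 159.01950.
Field (20°×10°, letters A–R): 261.97902/20 → 13 → N, 159.01950/10 → 15 → P; chars NP.
Square (2°×1°, digits 0–9): 1.97902/2 → 0, 9.01950/1 → 9; chars 09.
Subsquare (5′×2.5′, letters a–x): 1.97902/0.0833333 → 23 → x, 0.01950/0.0416667 → 0 → a; chars xa.
Extended square (30″×15″, digits 0–9): 0.06236/0.00833333 → 7, 0.01950/0.00416667 → 4; chars 74.

NP09xa74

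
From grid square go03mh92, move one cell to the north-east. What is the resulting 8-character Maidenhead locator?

GO03nh03

Longitude extended square 9; +1 → 10, wraps to 0, carry into subsquare.
Longitude subsquare m = 12; +1 → 13 = n.
Latitude extended square 2; +1 → 3.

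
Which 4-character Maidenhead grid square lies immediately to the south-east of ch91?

Longitude square 9; +1 → 10, wraps to 0, carry into field.
Longitude field C = 2; +1 → 3 = D.
Latitude square 1; −1 → 0.

DH00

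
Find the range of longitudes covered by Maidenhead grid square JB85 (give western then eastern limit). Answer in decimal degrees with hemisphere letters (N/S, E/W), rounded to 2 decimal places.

16.00° E, 18.00° E

Field J=9, B=1: +9·20° lon, +1·10° lat → SW at lon 0°, lat -80°.
Square 8, 5: +8·2° lon, +5·1° lat → SW at lon 16°, lat -75°.
Cell spans 2° lon × 1° lat.
west 16.00° E, east 18.00° E.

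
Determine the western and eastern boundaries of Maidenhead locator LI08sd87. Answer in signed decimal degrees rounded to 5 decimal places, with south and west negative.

41.56667, 41.57500

Field L=11, I=8: +11·20° lon, +8·10° lat → SW at lon 40°, lat -10°.
Square 0, 8: +0·2° lon, +8·1° lat → SW at lon 40°, lat -2°.
Subsquare s=18, d=3: +18·0.0833333° lon, +3·0.0416667° lat → SW at lon 41.5°, lat -1.875°.
Extended square 8, 7: +8·0.00833333° lon, +7·0.00416667° lat → SW at lon 41.5667°, lat -1.84583°.
Cell spans 0.00833333° lon × 0.00416667° lat.
west 41.56667, east 41.57500.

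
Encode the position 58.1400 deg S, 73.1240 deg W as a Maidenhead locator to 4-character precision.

FD31

Shift to the Maidenhead origin (180°W, 90°S): lon 106.88, lat 31.86.
Field: 106.88/20 → 5 → F, 31.86/10 → 3 → D; chars FD.
Square: 6.88/2 → 3, 1.86/1 → 1; chars 31.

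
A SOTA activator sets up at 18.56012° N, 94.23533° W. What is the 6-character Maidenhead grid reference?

Add 180° to longitude and 90° to latitude: 85.7647, 108.5601.
Field: 85.7647/20 → 4 → E, 108.5601/10 → 10 → K; chars EK.
Square: 5.7647/2 → 2, 8.5601/1 → 8; chars 28.
Subsquare: 1.7647/0.0833333 → 21 → v, 0.5601/0.0416667 → 13 → n; chars vn.

EK28vn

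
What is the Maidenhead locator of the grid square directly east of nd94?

Longitude square 9; +1 → 10, wraps to 0, carry into field.
Longitude field N = 13; +1 → 14 = O.
The latitude characters are unchanged.

OD04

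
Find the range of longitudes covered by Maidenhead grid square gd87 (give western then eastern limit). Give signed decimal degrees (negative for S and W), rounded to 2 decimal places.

Field G=6, D=3: +6·20° lon, +3·10° lat → SW at lon -60°, lat -60°.
Square 8, 7: +8·2° lon, +7·1° lat → SW at lon -44°, lat -53°.
Cell spans 2° lon × 1° lat.
west -44.00, east -42.00.

-44.00, -42.00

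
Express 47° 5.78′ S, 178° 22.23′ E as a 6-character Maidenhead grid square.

RE92ev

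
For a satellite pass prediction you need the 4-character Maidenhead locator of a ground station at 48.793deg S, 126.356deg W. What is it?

Add 180° to longitude and 90° to latitude: 53.64, 41.21.
Field: lon ⌊53.64/20⌋ = 2 → C; lat ⌊41.21/10⌋ = 4 → E.
Square: lon ⌊13.64/2⌋ = 6; lat ⌊1.21/1⌋ = 1.

CE61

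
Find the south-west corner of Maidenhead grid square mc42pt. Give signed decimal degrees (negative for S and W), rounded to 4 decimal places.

-67.2083, 69.2500

Field M=12, C=2: +12·20° lon, +2·10° lat → SW at lon 60°, lat -70°.
Square 4, 2: +4·2° lon, +2·1° lat → SW at lon 68°, lat -68°.
Subsquare p=15, t=19: +15·0.0833333° lon, +19·0.0416667° lat → SW at lon 69.25°, lat -67.2083°.
latitude -67.2083, longitude 69.2500.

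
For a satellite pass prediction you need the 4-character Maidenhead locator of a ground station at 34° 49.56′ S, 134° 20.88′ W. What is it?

Add 180° to longitude and 90° to latitude: 45.65, 55.17.
Field: 45.65/20 → 2 → C, 55.17/10 → 5 → F; chars CF.
Square: 5.65/2 → 2, 5.17/1 → 5; chars 25.

CF25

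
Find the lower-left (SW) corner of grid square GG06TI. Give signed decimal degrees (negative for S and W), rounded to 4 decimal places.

Field G=6, G=6: +6·20° lon, +6·10° lat → SW at lon -60°, lat -30°.
Square 0, 6: +0·2° lon, +6·1° lat → SW at lon -60°, lat -24°.
Subsquare t=19, i=8: +19·0.0833333° lon, +8·0.0416667° lat → SW at lon -58.4167°, lat -23.6667°.
latitude -23.6667, longitude -58.4167.

-23.6667, -58.4167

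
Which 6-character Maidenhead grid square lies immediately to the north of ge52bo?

Latitude subsquare o = 14; +1 → 15 = p.
The longitude characters are unchanged.

GE52bp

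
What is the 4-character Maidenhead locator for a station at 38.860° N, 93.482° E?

NM68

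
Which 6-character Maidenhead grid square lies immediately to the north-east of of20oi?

OF20pj

Longitude subsquare o = 14; +1 → 15 = p.
Latitude subsquare i = 8; +1 → 9 = j.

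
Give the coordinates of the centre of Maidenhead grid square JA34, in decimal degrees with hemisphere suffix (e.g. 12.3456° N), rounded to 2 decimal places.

85.50° S, 7.00° E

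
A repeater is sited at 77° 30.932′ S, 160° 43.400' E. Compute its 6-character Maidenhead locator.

Offset from 180°W / 90°S: lon 340.7233°, lat 12.4845°.
Field: 340.7233/20 → 17 → R, 12.4845/10 → 1 → B; chars RB.
Square: 0.7233/2 → 0, 2.4845/1 → 2; chars 02.
Subsquare: 0.7233/0.0833333 → 8 → i, 0.4845/0.0416667 → 11 → l; chars il.

RB02il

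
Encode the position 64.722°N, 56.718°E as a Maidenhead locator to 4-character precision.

LP84

Add 180° to longitude and 90° to latitude: 236.72, 154.72.
Field: lon ⌊236.72/20⌋ = 11 → L; lat ⌊154.72/10⌋ = 15 → P.
Square: lon ⌊16.72/2⌋ = 8; lat ⌊4.72/1⌋ = 4.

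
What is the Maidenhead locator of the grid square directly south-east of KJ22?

Longitude square 2; +1 → 3.
Latitude square 2; −1 → 1.

KJ31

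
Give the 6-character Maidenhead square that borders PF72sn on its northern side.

Latitude subsquare n = 13; +1 → 14 = o.
The longitude characters are unchanged.

PF72so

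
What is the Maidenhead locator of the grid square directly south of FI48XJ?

Latitude subsquare j = 9; −1 → 8 = i.
The longitude characters are unchanged.

FI48xi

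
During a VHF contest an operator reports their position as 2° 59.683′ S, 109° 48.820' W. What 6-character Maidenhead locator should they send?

Shift to the Maidenhead origin (180°W, 90°S): lon 70.1863, lat 87.0053.
Field (20°×10°, letters A–R): lon ⌊70.1863/20⌋ = 3 → D; lat ⌊87.0053/10⌋ = 8 → I.
Square (2°×1°, digits 0–9): lon ⌊10.1863/2⌋ = 5; lat ⌊7.0053/1⌋ = 7.
Subsquare (5′×2.5′, letters a–x): lon ⌊0.1863/0.0833333⌋ = 2 → c; lat ⌊0.0053/0.0416667⌋ = 0 → a.

DI57ca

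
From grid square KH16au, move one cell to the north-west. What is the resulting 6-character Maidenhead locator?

Longitude subsquare a = 0; −1 → -1, wraps to 23 = x, carry into square.
Longitude square 1; −1 → 0.
Latitude subsquare u = 20; +1 → 21 = v.

KH06xv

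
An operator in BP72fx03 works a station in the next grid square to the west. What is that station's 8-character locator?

Longitude extended square 0; −1 → -1, wraps to 9, carry into subsquare.
Longitude subsquare f = 5; −1 → 4 = e.
The latitude characters are unchanged.

BP72ex93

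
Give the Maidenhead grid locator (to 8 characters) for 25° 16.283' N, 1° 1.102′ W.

Shift to the Maidenhead origin (180°W, 90°S): lon 178.98163, lat 115.27138.
Field: lon ⌊178.98163/20⌋ = 8 → I; lat ⌊115.27138/10⌋ = 11 → L.
Square: lon ⌊18.98163/2⌋ = 9; lat ⌊5.27138/1⌋ = 5.
Subsquare: lon ⌊0.98163/0.0833333⌋ = 11 → l; lat ⌊0.27138/0.0416667⌋ = 6 → g.
Extended square: lon ⌊0.06497/0.00833333⌋ = 7; lat ⌊0.02138/0.00416667⌋ = 5.

IL95lg75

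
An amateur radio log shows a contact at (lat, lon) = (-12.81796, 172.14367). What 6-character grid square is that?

Shift to the Maidenhead origin (180°W, 90°S): lon 352.1437, lat 77.1820.
Field: 352.1437/20 → 17 → R, 77.1820/10 → 7 → H; chars RH.
Square: 12.1437/2 → 6, 7.1820/1 → 7; chars 67.
Subsquare: 0.1437/0.0833333 → 1 → b, 0.1820/0.0416667 → 4 → e; chars be.

RH67be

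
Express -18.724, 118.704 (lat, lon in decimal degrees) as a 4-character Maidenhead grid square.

OH91

Add 180° to longitude and 90° to latitude: 298.70, 71.28.
Field: lon ⌊298.70/20⌋ = 14 → O; lat ⌊71.28/10⌋ = 7 → H.
Square: lon ⌊18.70/2⌋ = 9; lat ⌊1.28/1⌋ = 1.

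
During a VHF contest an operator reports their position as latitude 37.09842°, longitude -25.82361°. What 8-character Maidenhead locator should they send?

HM77cc13

Shift to the Maidenhead origin (180°W, 90°S): lon 154.17639, lat 127.09842.
Field: lon ⌊154.17639/20⌋ = 7 → H; lat ⌊127.09842/10⌋ = 12 → M.
Square: lon ⌊14.17639/2⌋ = 7; lat ⌊7.09842/1⌋ = 7.
Subsquare: lon ⌊0.17639/0.0833333⌋ = 2 → c; lat ⌊0.09842/0.0416667⌋ = 2 → c.
Extended square: lon ⌊0.00972/0.00833333⌋ = 1; lat ⌊0.01509/0.00416667⌋ = 3.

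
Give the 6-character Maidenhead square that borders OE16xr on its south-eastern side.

OE26aq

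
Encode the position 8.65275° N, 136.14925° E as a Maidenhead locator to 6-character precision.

PJ88bp

Add 180° to longitude and 90° to latitude: 316.1492, 98.6527.
Field: lon ⌊316.1492/20⌋ = 15 → P; lat ⌊98.6527/10⌋ = 9 → J.
Square: lon ⌊16.1492/2⌋ = 8; lat ⌊8.6527/1⌋ = 8.
Subsquare: lon ⌊0.1492/0.0833333⌋ = 1 → b; lat ⌊0.6527/0.0416667⌋ = 15 → p.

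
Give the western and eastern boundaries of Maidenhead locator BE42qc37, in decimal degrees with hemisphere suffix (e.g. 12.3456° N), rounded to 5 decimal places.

Field B=1, E=4: +1·20° lon, +4·10° lat → SW at lon -160°, lat -50°.
Square 4, 2: +4·2° lon, +2·1° lat → SW at lon -152°, lat -48°.
Subsquare q=16, c=2: +16·0.0833333° lon, +2·0.0416667° lat → SW at lon -150.667°, lat -47.9167°.
Extended square 3, 7: +3·0.00833333° lon, +7·0.00416667° lat → SW at lon -150.642°, lat -47.8875°.
Cell spans 0.00833333° lon × 0.00416667° lat.
west 150.64167° W, east 150.63333° W.

150.64167° W, 150.63333° W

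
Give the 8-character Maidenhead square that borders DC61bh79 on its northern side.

DC61bi70

Latitude extended square 9; +1 → 10, wraps to 0, carry into subsquare.
Latitude subsquare h = 7; +1 → 8 = i.
The longitude characters are unchanged.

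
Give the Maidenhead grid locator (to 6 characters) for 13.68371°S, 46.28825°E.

LH36dh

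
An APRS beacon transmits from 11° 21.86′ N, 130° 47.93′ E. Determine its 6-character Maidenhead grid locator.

PK51ji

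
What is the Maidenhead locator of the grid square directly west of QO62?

QO52

Longitude square 6; −1 → 5.
The latitude characters are unchanged.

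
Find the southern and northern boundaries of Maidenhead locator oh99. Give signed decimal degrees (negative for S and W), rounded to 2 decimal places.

Field O=14, H=7: +14·20° lon, +7·10° lat → SW at lon 100°, lat -20°.
Square 9, 9: +9·2° lon, +9·1° lat → SW at lon 118°, lat -11°.
Cell spans 2° lon × 1° lat.
south -11.00, north -10.00.

-11.00, -10.00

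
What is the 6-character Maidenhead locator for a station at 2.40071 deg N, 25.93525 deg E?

KJ22xj

Add 180° to longitude and 90° to latitude: 205.9352, 92.4007.
Field: lon ⌊205.9352/20⌋ = 10 → K; lat ⌊92.4007/10⌋ = 9 → J.
Square: lon ⌊5.9352/2⌋ = 2; lat ⌊2.4007/1⌋ = 2.
Subsquare: lon ⌊1.9352/0.0833333⌋ = 23 → x; lat ⌊0.4007/0.0416667⌋ = 9 → j.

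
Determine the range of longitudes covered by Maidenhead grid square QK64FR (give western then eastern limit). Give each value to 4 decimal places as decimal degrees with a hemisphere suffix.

Field Q=16, K=10: +16·20° lon, +10·10° lat → SW at lon 140°, lat 10°.
Square 6, 4: +6·2° lon, +4·1° lat → SW at lon 152°, lat 14°.
Subsquare f=5, r=17: +5·0.0833333° lon, +17·0.0416667° lat → SW at lon 152.417°, lat 14.7083°.
Cell spans 0.0833333° lon × 0.0416667° lat.
west 152.4167° E, east 152.5000° E.

152.4167° E, 152.5000° E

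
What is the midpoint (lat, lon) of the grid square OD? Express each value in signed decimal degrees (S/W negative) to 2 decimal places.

-55.00, 110.00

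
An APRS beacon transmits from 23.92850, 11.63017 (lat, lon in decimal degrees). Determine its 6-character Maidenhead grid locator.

Add 180° to longitude and 90° to latitude: 191.6302, 113.9285.
Field (20°×10°, letters A–R): lon ⌊191.6302/20⌋ = 9 → J; lat ⌊113.9285/10⌋ = 11 → L.
Square (2°×1°, digits 0–9): lon ⌊11.6302/2⌋ = 5; lat ⌊3.9285/1⌋ = 3.
Subsquare (5′×2.5′, letters a–x): lon ⌊1.6302/0.0833333⌋ = 19 → t; lat ⌊0.9285/0.0416667⌋ = 22 → w.

JL53tw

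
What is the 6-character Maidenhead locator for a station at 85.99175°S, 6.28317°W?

Shift to the Maidenhead origin (180°W, 90°S): lon 173.7168, lat 4.0083.
Field: 173.7168/20 → 8 → I, 4.0083/10 → 0 → A; chars IA.
Square: 13.7168/2 → 6, 4.0083/1 → 4; chars 64.
Subsquare: 1.7168/0.0833333 → 20 → u, 0.0083/0.0416667 → 0 → a; chars ua.

IA64ua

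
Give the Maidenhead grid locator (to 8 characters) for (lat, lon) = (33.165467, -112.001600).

DM33xd99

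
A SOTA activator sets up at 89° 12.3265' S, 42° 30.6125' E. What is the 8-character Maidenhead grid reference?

LA10gt10

Offset from 180°W / 90°S: lon 222.51021°, lat 0.79456°.
Field: lon ⌊222.51021/20⌋ = 11 → L; lat ⌊0.79456/10⌋ = 0 → A.
Square: lon ⌊2.51021/2⌋ = 1; lat ⌊0.79456/1⌋ = 0.
Subsquare: lon ⌊0.51021/0.0833333⌋ = 6 → g; lat ⌊0.79456/0.0416667⌋ = 19 → t.
Extended square: lon ⌊0.01021/0.00833333⌋ = 1; lat ⌊0.00289/0.00416667⌋ = 0.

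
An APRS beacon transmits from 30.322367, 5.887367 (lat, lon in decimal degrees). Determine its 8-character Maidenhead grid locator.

JM20wh67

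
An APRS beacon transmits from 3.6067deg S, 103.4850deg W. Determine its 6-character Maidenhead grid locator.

DI86gj

Add 180° to longitude and 90° to latitude: 76.5150, 86.3933.
Field: lon ⌊76.5150/20⌋ = 3 → D; lat ⌊86.3933/10⌋ = 8 → I.
Square: lon ⌊16.5150/2⌋ = 8; lat ⌊6.3933/1⌋ = 6.
Subsquare: lon ⌊0.5150/0.0833333⌋ = 6 → g; lat ⌊0.3933/0.0416667⌋ = 9 → j.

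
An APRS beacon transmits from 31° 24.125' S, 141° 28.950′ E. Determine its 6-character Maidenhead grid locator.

QF08ro

Offset from 180°W / 90°S: lon 321.4825°, lat 58.5979°.
Field (20°×10°, letters A–R): 321.4825/20 → 16 → Q, 58.5979/10 → 5 → F; chars QF.
Square (2°×1°, digits 0–9): 1.4825/2 → 0, 8.5979/1 → 8; chars 08.
Subsquare (5′×2.5′, letters a–x): 1.4825/0.0833333 → 17 → r, 0.5979/0.0416667 → 14 → o; chars ro.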